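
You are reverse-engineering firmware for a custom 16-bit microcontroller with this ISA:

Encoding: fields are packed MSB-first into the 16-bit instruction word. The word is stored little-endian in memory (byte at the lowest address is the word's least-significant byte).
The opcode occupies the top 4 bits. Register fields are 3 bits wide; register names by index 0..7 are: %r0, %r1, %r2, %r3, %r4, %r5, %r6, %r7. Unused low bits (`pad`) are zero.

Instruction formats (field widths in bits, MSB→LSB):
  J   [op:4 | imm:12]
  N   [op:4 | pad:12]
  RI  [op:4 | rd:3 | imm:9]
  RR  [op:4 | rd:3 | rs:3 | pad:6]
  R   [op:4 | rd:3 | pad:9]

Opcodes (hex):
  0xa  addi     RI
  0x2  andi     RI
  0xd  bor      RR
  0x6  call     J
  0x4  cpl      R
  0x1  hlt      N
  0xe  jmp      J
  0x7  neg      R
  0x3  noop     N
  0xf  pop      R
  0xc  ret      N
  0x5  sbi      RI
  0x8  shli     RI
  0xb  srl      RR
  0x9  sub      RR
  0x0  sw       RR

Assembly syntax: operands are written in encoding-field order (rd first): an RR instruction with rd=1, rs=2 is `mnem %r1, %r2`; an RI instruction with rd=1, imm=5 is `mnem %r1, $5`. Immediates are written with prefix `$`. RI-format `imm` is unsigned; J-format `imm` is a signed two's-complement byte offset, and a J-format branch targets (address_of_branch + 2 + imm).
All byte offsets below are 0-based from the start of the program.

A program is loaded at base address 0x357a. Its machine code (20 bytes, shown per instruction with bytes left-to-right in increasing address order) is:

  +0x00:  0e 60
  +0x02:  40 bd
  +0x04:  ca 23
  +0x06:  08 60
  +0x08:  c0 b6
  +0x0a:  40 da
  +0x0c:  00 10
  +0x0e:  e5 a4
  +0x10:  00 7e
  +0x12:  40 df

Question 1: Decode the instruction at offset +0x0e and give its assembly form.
+0x0e: e5 a4 ⇒ word 0xa4e5 (little)
  op=0xa4e5>>12=0xa ⇒ addi (RI)
  rd: (w>>9)&0x7=0x2 → %r2
  imm: (w>>0)&0x1ff=0xe5 → $229

addi %r2, $229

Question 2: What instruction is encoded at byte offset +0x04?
andi %r1, $458

+0x04: ca 23 ⇒ word 0x23ca (little)
  opcode bits[15:12]=0x2: andi/RI
  rd@[11:9]=0x1 ⇒ %r1
  imm@[8:0]=0x1ca ⇒ $458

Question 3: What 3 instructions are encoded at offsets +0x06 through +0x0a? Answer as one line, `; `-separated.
+0x06: 08 60 ⇒ word 0x6008 (little)
  top 4b → 0x6 → call [J]
  imm: (w>>0)&0xfff=0x8 → $8
+0x08: c0 b6 ⇒ word 0xb6c0 (little)
  top 4b → 0xb → srl [RR]
  rd: (w>>9)&0x7=0x3 → %r3
  rs: (w>>6)&0x7=0x3 → %r3
+0x0a: 40 da ⇒ word 0xda40 (little)
  top 4b → 0xd → bor [RR]
  rd: (w>>9)&0x7=0x5 → %r5
  rs: (w>>6)&0x7=0x1 → %r1

call $8; srl %r3, %r3; bor %r5, %r1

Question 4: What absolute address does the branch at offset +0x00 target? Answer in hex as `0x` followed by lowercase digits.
[00] 0e 60 → 0x600e
  opcode bits[15:12]=0x6: call/J
  [11:0] imm=14 = $14
  target = base 0x357a + off 0x00 + 2 + imm 14 = 0x358a

0x358a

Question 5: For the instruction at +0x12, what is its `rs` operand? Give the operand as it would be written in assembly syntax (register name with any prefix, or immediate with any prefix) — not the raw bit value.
[12] 40 df → 0xdf40
  opcode bits[15:12]=0xd: bor/RR
  rd: (w>>9)&0x7=0x7 → %r7
  rs: (w>>6)&0x7=0x5 → %r5

%r5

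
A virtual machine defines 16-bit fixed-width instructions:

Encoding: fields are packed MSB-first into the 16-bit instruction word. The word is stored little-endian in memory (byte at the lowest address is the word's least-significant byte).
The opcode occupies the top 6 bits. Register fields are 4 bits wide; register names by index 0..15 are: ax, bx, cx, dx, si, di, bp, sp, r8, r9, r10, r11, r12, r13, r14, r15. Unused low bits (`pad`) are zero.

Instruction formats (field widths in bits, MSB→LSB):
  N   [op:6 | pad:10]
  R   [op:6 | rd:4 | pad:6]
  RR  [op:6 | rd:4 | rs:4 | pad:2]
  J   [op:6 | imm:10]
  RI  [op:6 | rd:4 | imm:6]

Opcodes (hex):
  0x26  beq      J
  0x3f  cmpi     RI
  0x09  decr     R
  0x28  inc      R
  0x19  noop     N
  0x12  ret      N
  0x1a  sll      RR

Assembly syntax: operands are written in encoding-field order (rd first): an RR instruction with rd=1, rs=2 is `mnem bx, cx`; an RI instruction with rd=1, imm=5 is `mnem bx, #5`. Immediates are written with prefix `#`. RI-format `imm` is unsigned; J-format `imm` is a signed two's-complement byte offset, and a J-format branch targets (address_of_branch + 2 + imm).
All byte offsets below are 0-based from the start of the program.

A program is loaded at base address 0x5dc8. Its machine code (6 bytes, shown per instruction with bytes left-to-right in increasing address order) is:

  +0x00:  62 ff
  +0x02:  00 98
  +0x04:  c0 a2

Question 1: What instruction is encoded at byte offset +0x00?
off 0x00: read 62 ff as little → 0xff62
  top 6b → 0x3f → cmpi [RI]
  rd: (w>>6)&0xf=0xd → r13
  imm: (w>>0)&0x3f=0x22 → #34

cmpi r13, #34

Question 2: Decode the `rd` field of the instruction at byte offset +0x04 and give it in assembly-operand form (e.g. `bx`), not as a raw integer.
r11

off 0x04: read c0 a2 as little → 0xa2c0
  op=0xa2c0>>10=0x28 ⇒ inc (R)
  rd@[9:6]=0xb ⇒ r11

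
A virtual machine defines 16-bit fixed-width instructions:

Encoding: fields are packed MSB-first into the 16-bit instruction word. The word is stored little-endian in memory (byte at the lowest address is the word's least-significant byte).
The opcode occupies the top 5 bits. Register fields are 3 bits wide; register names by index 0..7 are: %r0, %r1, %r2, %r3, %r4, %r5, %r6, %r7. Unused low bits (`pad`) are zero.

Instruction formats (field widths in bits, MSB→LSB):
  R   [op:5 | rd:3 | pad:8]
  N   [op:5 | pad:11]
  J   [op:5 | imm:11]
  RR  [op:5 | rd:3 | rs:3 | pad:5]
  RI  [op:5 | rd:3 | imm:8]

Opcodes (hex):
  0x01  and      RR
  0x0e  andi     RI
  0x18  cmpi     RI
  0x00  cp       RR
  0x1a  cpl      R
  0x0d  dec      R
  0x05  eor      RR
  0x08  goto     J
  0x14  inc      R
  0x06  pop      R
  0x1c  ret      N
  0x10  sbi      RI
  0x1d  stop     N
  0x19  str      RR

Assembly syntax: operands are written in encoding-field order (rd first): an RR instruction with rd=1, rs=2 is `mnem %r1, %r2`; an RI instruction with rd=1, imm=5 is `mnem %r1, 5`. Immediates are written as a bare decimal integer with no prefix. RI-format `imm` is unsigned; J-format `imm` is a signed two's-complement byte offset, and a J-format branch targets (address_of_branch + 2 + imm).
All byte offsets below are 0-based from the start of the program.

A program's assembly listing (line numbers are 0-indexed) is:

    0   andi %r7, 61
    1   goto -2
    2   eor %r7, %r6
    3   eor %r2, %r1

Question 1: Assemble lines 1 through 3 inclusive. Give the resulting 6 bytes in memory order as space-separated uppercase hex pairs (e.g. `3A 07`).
1. goto fields op=0x8:5|imm=-2:11 → word 47feh → fe 47
2. eor fields op=0x5:5|rd=7:3|rs=6:3|pad=0:5 → word 2fc0h → c0 2f
3. eor fields op=0x5:5|rd=2:3|rs=1:3|pad=0:5 → word 2a20h → 20 2a

FE 47 C0 2F 20 2A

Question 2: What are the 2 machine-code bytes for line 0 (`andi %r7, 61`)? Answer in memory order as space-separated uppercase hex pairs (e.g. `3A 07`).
0. andi fields op=0xe:5|rd=7:3|imm=61:8 → word 773dh → 3d 77

3D 77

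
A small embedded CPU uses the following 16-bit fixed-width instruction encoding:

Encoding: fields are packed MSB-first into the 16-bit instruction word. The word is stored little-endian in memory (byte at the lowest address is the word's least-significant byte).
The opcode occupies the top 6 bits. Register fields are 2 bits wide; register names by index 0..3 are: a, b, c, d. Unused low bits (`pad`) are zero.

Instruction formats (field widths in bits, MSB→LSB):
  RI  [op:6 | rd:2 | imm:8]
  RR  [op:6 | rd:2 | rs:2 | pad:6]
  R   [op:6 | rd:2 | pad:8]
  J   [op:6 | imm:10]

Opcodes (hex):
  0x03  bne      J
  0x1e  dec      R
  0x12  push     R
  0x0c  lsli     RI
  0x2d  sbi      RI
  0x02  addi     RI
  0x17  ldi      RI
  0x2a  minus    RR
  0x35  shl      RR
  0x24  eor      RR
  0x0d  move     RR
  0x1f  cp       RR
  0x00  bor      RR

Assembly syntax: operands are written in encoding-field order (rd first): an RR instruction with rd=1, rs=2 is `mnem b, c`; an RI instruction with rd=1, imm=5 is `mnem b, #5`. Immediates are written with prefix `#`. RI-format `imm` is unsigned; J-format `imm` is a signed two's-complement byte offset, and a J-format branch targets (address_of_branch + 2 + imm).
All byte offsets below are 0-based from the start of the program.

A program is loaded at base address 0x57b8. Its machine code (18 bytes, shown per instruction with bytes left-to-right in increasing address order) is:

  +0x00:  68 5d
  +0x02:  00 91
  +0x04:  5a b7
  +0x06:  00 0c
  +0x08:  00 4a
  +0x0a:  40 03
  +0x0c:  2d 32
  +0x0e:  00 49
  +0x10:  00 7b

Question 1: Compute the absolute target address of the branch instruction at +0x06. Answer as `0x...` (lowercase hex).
0x57c0

@+06  little-endian(00 0c) = 0x0c00
  opcode bits[15:10]=0x3: bne/J
  imm: (w>>0)&0x3ff=0x0 → #0
  target = base 0x57b8 + off 0x06 + 2 + imm 0 = 0x57c0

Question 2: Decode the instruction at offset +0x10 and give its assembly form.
dec d

off 0x10: read 00 7b as little → 0x7b00
  op=0x7b00>>10=0x1e ⇒ dec (R)
  [9:8] rd=3 = d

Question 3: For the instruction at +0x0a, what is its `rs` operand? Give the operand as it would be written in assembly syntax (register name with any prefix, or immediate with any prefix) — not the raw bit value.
off 0x0a: read 40 03 as little → 0x0340
  opcode bits[15:10]=0x0: bor/RR
  [9:8] rd=3 = d
  [7:6] rs=1 = b

b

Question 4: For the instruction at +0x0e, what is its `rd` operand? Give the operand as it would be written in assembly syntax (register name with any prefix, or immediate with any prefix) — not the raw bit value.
b

[0e] 00 49 → 0x4900
  op=0x4900>>10=0x12 ⇒ push (R)
  rd: (w>>8)&0x3=0x1 → b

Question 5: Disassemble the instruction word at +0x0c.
lsli c, #45

[0c] 2d 32 → 0x322d
  op=0x322d>>10=0xc ⇒ lsli (RI)
  rd@[9:8]=0x2 ⇒ c
  imm@[7:0]=0x2d ⇒ #45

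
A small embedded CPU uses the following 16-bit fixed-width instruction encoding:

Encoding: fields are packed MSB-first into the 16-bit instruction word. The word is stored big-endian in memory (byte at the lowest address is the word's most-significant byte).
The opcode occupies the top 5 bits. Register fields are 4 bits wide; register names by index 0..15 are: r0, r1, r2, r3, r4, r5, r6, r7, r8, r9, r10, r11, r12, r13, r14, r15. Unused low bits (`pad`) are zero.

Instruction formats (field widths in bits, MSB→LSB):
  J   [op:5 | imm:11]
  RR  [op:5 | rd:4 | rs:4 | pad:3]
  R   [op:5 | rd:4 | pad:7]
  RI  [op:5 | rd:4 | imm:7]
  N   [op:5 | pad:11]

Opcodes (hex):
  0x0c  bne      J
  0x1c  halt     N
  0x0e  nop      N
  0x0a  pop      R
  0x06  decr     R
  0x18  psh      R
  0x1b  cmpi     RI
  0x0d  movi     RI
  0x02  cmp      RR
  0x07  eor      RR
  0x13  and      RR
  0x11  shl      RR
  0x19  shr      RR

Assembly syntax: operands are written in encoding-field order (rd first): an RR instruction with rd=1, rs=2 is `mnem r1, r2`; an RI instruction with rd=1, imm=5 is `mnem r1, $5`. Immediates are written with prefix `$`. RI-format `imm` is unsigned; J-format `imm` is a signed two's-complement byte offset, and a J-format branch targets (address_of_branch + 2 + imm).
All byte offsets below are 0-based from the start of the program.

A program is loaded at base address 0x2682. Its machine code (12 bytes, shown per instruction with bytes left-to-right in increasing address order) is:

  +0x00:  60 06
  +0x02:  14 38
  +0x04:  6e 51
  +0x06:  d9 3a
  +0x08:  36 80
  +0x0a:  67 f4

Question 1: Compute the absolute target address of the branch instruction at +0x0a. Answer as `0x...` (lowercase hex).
[0a] 67 f4 → 0x67f4
  opcode bits[15:11]=0xc: bne/J
  imm@[10:0]=0x7f4 (s11→-12) ⇒ $-12
  target = base 0x2682 + off 0x0a + 2 + imm -12 = 0x2682

0x2682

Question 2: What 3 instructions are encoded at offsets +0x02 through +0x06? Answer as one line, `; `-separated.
cmp r8, r7; movi r12, $81; cmpi r2, $58

@+02  big-endian(14 38) = 0x1438
  op=0x1438>>11=0x2 ⇒ cmp (RR)
  [10:7] rd=8 = r8
  [6:3] rs=7 = r7
@+04  big-endian(6e 51) = 0x6e51
  op=0x6e51>>11=0xd ⇒ movi (RI)
  [10:7] rd=12 = r12
  [6:0] imm=81 = $81
@+06  big-endian(d9 3a) = 0xd93a
  op=0xd93a>>11=0x1b ⇒ cmpi (RI)
  [10:7] rd=2 = r2
  [6:0] imm=58 = $58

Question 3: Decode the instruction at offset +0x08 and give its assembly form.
decr r13

[08] 36 80 → 0x3680
  top 5b → 0x6 → decr [R]
  rd@[10:7]=0xd ⇒ r13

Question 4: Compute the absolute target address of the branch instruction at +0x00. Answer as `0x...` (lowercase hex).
off 0x00: read 60 06 as big → 0x6006
  op=0x6006>>11=0xc ⇒ bne (J)
  imm: (w>>0)&0x7ff=0x6 → $6
  target = base 0x2682 + off 0x00 + 2 + imm 6 = 0x268a

0x268a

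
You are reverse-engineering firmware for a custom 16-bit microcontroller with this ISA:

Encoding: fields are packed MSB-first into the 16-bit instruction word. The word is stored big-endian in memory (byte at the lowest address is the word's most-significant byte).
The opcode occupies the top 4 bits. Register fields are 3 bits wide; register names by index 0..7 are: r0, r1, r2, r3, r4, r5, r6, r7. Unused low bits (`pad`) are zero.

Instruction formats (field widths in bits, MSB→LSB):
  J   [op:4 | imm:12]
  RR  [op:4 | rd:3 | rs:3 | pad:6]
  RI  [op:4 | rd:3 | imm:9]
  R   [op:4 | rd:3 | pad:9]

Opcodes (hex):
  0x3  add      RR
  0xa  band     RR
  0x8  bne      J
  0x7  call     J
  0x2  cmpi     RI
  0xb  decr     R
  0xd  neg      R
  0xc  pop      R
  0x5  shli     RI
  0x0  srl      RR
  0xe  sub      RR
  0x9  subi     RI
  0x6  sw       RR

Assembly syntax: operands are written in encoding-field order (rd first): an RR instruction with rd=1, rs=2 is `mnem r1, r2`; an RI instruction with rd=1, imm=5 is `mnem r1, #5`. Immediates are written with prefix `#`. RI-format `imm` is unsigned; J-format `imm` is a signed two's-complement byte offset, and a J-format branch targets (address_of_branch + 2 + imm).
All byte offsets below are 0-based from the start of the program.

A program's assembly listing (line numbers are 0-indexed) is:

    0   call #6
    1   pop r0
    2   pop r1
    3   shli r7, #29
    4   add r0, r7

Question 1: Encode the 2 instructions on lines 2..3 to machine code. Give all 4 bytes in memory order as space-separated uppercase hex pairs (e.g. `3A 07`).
C2 00 5E 1D

2. pop fields op=0xc:4|rd=1:3|pad=0:9 → word c200h → c2 00
3. shli fields op=0x5:4|rd=7:3|imm=29:9 → word 5e1dh → 5e 1d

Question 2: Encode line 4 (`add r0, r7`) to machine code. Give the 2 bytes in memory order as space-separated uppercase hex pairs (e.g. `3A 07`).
31 C0

L4: add op=0x3:4|rd=0:3|rs=7:3|pad=0:6 ⇒ 0x31c0 ⇒ big 31 c0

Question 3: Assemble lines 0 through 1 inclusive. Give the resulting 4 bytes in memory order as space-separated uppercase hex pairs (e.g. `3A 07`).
L0: call op=0x7:4|imm=6:12 ⇒ 0x7006 ⇒ big 70 06
L1: pop op=0xc:4|rd=0:3|pad=0:9 ⇒ 0xc000 ⇒ big c0 00

70 06 C0 00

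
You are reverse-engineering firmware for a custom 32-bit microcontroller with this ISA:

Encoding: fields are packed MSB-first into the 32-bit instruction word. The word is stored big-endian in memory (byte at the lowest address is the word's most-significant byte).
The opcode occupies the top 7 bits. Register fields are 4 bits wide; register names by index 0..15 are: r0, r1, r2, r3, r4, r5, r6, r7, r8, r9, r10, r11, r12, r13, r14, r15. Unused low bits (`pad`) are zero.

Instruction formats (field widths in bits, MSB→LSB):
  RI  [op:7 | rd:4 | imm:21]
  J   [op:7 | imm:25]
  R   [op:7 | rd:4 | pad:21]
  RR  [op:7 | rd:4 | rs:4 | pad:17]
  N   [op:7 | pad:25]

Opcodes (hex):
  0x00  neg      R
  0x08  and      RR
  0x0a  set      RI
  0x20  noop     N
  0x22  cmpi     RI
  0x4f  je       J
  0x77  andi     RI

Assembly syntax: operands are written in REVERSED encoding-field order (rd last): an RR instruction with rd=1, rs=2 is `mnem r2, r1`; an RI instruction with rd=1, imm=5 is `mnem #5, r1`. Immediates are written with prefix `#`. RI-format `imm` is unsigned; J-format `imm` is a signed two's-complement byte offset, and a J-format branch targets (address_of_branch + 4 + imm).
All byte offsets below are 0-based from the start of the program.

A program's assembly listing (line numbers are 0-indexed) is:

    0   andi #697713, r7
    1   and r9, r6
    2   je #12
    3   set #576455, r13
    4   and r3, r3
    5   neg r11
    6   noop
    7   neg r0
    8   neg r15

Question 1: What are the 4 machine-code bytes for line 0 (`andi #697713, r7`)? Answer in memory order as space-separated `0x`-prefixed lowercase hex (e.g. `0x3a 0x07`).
0xee 0xea 0xa5 0x71

0. andi fields op=0x77:7|rd=7:4|imm=697713:21 → word eeeaa571h → ee ea a5 71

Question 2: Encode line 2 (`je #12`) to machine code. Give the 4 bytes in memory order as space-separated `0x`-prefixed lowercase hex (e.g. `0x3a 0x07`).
L2: je op=0x4f:7|imm=12:25 ⇒ 0x9e00000c ⇒ big 9e 00 00 0c

0x9e 0x00 0x00 0x0c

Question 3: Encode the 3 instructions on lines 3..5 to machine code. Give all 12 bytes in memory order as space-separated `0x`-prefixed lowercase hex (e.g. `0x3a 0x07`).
0x15 0xa8 0xcb 0xc7 0x10 0x66 0x00 0x00 0x01 0x60 0x00 0x00

3. set fields op=0xa:7|rd=13:4|imm=576455:21 → word 15a8cbc7h → 15 a8 cb c7
4. and fields op=0x8:7|rd=3:4|rs=3:4|pad=0:17 → word 10660000h → 10 66 00 00
5. neg fields op=0x0:7|rd=11:4|pad=0:21 → word 01600000h → 01 60 00 00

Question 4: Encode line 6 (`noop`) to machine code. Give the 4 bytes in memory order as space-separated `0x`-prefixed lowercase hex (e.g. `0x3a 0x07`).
6. noop fields op=0x20:7|pad=0:25 → word 40000000h → 40 00 00 00

0x40 0x00 0x00 0x00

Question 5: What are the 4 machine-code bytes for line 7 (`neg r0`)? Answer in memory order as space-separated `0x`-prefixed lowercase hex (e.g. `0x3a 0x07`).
L7: neg op=0x0:7|rd=0:4|pad=0:21 ⇒ 0x00000000 ⇒ big 00 00 00 00

0x00 0x00 0x00 0x00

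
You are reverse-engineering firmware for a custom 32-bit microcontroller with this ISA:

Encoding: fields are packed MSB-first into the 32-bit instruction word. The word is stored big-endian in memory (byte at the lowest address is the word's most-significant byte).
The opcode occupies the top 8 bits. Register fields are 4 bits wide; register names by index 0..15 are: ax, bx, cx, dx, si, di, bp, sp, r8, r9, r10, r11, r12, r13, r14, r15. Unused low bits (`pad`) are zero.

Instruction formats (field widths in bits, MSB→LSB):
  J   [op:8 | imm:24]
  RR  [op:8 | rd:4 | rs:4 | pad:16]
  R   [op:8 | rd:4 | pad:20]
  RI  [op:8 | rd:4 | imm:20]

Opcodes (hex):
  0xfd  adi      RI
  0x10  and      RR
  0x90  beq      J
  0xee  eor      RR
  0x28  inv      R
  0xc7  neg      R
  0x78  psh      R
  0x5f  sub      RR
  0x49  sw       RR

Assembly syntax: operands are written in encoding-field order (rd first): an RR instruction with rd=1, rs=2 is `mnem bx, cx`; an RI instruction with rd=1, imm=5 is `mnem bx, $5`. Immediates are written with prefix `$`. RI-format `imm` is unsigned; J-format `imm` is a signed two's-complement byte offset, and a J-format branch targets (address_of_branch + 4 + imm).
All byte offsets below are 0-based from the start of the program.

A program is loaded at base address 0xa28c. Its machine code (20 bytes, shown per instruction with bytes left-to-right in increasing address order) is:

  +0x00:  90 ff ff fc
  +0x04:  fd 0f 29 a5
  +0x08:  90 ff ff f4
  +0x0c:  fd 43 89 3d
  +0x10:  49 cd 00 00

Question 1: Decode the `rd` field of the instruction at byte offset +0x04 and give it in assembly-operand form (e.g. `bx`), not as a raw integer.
off 0x04: read fd 0f 29 a5 as big → 0xfd0f29a5
  top 8b → 0xfd → adi [RI]
  rd: (w>>20)&0xf=0x0 → ax
  imm: (w>>0)&0xfffff=0xf29a5 → $993701

ax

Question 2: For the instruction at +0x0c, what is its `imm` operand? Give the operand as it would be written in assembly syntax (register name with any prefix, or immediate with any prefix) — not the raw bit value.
$231741

[0c] fd 43 89 3d → 0xfd43893d
  top 8b → 0xfd → adi [RI]
  rd: (w>>20)&0xf=0x4 → si
  imm: (w>>0)&0xfffff=0x3893d → $231741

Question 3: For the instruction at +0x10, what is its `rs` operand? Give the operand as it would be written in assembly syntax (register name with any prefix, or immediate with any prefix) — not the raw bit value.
r13

@+10  big-endian(49 cd 00 00) = 0x49cd0000
  opcode bits[31:24]=0x49: sw/RR
  [23:20] rd=12 = r12
  [19:16] rs=13 = r13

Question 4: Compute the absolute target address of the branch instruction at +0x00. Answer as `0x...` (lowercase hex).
0xa28c

@+00  big-endian(90 ff ff fc) = 0x90fffffc
  op=0x90fffffc>>24=0x90 ⇒ beq (J)
  imm@[23:0]=0xfffffc (s24→-4) ⇒ $-4
  target = base 0xa28c + off 0x00 + 4 + imm -4 = 0xa28c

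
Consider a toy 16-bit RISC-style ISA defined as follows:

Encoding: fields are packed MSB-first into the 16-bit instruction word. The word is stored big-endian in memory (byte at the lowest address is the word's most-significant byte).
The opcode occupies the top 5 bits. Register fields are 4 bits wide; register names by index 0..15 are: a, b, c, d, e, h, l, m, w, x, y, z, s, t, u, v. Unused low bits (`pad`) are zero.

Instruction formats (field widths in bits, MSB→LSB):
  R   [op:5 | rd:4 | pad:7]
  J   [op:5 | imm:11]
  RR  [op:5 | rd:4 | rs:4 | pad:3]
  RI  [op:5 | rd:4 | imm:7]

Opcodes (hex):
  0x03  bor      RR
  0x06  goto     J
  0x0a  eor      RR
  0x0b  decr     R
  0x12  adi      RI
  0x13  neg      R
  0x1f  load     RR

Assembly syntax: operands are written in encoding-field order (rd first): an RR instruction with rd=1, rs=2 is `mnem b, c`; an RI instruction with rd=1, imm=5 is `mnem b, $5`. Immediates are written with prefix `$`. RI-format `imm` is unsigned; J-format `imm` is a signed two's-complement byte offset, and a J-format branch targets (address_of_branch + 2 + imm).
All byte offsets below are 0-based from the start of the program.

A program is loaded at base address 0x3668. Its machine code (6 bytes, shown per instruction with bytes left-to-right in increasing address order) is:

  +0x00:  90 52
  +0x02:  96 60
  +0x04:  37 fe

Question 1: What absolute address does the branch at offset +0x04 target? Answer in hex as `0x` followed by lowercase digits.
0x366c

[04] 37 fe → 0x37fe
  opcode bits[15:11]=0x6: goto/J
  imm@[10:0]=0x7fe (s11→-2) ⇒ $-2
  target = base 0x3668 + off 0x04 + 2 + imm -2 = 0x366c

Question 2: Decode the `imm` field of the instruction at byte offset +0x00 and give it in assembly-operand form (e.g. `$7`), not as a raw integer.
off 0x00: read 90 52 as big → 0x9052
  opcode bits[15:11]=0x12: adi/RI
  rd@[10:7]=0x0 ⇒ a
  imm@[6:0]=0x52 ⇒ $82

$82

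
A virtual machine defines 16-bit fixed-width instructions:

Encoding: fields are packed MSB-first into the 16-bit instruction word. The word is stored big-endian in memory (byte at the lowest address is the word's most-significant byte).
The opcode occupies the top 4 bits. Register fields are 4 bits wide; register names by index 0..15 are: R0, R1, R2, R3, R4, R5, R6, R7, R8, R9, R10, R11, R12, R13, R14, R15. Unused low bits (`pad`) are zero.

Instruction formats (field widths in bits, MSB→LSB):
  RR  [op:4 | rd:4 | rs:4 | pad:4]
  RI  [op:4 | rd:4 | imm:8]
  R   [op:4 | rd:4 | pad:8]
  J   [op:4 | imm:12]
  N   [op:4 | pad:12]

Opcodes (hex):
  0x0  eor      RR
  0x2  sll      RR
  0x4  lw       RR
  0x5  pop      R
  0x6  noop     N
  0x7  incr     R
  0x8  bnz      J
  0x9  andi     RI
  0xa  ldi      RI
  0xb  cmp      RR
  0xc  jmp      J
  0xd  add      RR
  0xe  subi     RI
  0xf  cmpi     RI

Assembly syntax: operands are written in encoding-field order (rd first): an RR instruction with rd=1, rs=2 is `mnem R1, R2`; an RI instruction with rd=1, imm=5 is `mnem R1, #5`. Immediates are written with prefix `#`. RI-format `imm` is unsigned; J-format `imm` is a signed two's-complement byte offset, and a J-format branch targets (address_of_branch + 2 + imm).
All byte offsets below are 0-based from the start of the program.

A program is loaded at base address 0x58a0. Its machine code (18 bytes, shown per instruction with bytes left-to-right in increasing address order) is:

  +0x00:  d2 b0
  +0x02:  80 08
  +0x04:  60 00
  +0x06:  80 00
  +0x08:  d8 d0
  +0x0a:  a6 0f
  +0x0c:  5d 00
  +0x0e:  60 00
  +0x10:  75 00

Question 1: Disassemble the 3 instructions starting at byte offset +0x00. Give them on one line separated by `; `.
off 0x00: read d2 b0 as big → 0xd2b0
  opcode bits[15:12]=0xd: add/RR
  rd: (w>>8)&0xf=0x2 → R2
  rs: (w>>4)&0xf=0xb → R11
off 0x02: read 80 08 as big → 0x8008
  opcode bits[15:12]=0x8: bnz/J
  imm: (w>>0)&0xfff=0x8 → #8
off 0x04: read 60 00 as big → 0x6000
  opcode bits[15:12]=0x6: noop/N

add R2, R11; bnz #8; noop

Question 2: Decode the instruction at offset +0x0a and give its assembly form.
[0a] a6 0f → 0xa60f
  opcode bits[15:12]=0xa: ldi/RI
  rd: (w>>8)&0xf=0x6 → R6
  imm: (w>>0)&0xff=0xf → #15

ldi R6, #15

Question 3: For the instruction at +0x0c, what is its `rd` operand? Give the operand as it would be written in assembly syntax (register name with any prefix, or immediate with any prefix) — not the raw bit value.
off 0x0c: read 5d 00 as big → 0x5d00
  op=0x5d00>>12=0x5 ⇒ pop (R)
  rd@[11:8]=0xd ⇒ R13

R13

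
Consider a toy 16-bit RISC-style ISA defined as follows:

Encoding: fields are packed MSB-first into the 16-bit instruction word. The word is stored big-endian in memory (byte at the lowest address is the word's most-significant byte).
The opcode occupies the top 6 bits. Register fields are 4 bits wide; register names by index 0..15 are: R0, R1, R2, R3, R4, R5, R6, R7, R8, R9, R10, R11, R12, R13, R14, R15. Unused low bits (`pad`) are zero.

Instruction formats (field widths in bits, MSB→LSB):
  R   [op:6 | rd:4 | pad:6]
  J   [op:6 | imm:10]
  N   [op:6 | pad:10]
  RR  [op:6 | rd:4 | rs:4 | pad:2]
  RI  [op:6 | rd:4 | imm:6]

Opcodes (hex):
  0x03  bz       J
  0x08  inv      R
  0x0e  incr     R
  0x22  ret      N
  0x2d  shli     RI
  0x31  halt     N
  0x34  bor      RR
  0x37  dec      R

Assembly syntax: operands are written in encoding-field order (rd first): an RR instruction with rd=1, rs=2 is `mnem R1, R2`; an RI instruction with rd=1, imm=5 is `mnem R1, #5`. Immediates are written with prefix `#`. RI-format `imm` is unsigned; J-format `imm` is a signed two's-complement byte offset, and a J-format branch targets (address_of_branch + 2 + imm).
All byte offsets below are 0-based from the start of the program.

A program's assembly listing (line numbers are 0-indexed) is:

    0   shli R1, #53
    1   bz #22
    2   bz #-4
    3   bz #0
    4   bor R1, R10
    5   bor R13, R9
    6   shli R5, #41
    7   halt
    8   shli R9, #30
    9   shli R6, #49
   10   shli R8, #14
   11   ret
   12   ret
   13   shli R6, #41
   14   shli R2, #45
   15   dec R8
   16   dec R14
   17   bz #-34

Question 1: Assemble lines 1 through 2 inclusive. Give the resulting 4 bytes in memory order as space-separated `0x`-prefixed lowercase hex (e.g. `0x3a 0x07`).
0x0c 0x16 0x0f 0xfc

1. bz fields op=0x3:6|imm=22:10 → word 0c16h → 0c 16
2. bz fields op=0x3:6|imm=-4:10 → word 0ffch → 0f fc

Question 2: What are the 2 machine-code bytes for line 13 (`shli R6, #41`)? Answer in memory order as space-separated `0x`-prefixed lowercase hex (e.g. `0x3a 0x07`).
line 13 (shli): pack op=0x2d:6|rd=6:4|imm=41:6 = 0xb5a9; big→ b5 a9

0xb5 0xa9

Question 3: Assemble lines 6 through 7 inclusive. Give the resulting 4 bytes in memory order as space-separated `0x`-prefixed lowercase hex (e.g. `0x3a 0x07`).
0xb5 0x69 0xc4 0x00

line 6 (shli): pack op=0x2d:6|rd=5:4|imm=41:6 = 0xb569; big→ b5 69
line 7 (halt): pack op=0x31:6|pad=0:10 = 0xc400; big→ c4 00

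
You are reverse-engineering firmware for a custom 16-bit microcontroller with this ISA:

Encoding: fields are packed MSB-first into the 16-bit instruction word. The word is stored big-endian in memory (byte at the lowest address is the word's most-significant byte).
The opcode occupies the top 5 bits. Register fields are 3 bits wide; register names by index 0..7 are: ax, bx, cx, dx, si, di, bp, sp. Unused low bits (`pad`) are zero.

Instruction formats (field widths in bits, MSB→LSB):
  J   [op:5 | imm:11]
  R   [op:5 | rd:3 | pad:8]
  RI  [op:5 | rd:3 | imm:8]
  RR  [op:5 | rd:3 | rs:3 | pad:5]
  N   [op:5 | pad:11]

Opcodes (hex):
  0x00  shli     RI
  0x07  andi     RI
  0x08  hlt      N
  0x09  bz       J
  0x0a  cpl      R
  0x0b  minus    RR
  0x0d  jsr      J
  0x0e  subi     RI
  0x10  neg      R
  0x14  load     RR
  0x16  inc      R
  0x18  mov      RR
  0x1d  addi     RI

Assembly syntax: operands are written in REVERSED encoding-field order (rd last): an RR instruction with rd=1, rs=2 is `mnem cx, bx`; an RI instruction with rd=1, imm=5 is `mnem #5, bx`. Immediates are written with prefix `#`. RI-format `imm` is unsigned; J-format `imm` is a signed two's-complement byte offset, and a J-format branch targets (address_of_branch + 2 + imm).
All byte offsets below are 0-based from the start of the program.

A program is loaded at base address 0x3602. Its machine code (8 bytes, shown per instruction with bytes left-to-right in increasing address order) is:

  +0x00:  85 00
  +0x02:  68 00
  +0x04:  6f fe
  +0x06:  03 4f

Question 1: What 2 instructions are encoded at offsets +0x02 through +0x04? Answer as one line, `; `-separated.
+0x02: 68 00 ⇒ word 0x6800 (big)
  top 5b → 0xd → jsr [J]
  imm@[10:0]=0x0 ⇒ #0
+0x04: 6f fe ⇒ word 0x6ffe (big)
  top 5b → 0xd → jsr [J]
  imm@[10:0]=0x7fe (s11→-2) ⇒ #-2

jsr #0; jsr #-2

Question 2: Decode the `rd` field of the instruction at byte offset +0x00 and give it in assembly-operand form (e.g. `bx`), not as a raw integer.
di

@+00  big-endian(85 00) = 0x8500
  op=0x8500>>11=0x10 ⇒ neg (R)
  rd@[10:8]=0x5 ⇒ di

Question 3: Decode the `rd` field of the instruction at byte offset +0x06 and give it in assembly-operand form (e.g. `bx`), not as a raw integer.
+0x06: 03 4f ⇒ word 0x034f (big)
  op=0x034f>>11=0x0 ⇒ shli (RI)
  rd: (w>>8)&0x7=0x3 → dx
  imm: (w>>0)&0xff=0x4f → #79

dx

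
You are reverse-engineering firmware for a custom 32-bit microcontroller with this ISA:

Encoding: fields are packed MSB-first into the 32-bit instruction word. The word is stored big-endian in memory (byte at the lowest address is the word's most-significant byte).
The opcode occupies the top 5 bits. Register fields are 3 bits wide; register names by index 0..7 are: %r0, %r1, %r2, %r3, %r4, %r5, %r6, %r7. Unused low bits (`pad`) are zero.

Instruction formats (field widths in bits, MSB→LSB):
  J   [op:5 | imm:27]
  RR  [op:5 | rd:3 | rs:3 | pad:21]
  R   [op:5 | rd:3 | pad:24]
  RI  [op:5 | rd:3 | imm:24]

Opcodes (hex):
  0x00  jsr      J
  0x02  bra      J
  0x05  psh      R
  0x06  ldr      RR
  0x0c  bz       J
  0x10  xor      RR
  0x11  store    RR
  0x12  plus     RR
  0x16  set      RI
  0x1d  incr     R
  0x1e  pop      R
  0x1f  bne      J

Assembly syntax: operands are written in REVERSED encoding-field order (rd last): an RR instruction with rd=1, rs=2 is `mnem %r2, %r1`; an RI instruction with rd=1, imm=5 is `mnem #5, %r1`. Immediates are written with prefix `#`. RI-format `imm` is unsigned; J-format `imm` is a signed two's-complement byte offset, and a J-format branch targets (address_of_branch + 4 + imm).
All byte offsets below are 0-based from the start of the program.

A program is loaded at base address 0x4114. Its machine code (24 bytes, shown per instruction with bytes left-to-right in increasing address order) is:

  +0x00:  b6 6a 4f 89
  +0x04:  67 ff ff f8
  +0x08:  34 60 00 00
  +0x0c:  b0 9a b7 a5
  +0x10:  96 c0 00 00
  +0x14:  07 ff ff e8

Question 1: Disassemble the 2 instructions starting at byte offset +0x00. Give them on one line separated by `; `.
+0x00: b6 6a 4f 89 ⇒ word 0xb66a4f89 (big)
  top 5b → 0x16 → set [RI]
  [26:24] rd=6 = %r6
  [23:0] imm=6967177 = #6967177
+0x04: 67 ff ff f8 ⇒ word 0x67fffff8 (big)
  top 5b → 0xc → bz [J]
  [26:0] imm=134217720 (s27→-8) = #-8

set #6967177, %r6; bz #-8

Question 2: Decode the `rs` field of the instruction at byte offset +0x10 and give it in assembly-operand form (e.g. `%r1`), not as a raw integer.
%r6

[10] 96 c0 00 00 → 0x96c00000
  top 5b → 0x12 → plus [RR]
  rd@[26:24]=0x6 ⇒ %r6
  rs@[23:21]=0x6 ⇒ %r6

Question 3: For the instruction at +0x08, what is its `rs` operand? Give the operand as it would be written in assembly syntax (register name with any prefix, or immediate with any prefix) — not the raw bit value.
[08] 34 60 00 00 → 0x34600000
  op=0x34600000>>27=0x6 ⇒ ldr (RR)
  [26:24] rd=4 = %r4
  [23:21] rs=3 = %r3

%r3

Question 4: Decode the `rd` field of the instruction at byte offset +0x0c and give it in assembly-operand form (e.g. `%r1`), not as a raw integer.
off 0x0c: read b0 9a b7 a5 as big → 0xb09ab7a5
  opcode bits[31:27]=0x16: set/RI
  [26:24] rd=0 = %r0
  [23:0] imm=10139557 = #10139557

%r0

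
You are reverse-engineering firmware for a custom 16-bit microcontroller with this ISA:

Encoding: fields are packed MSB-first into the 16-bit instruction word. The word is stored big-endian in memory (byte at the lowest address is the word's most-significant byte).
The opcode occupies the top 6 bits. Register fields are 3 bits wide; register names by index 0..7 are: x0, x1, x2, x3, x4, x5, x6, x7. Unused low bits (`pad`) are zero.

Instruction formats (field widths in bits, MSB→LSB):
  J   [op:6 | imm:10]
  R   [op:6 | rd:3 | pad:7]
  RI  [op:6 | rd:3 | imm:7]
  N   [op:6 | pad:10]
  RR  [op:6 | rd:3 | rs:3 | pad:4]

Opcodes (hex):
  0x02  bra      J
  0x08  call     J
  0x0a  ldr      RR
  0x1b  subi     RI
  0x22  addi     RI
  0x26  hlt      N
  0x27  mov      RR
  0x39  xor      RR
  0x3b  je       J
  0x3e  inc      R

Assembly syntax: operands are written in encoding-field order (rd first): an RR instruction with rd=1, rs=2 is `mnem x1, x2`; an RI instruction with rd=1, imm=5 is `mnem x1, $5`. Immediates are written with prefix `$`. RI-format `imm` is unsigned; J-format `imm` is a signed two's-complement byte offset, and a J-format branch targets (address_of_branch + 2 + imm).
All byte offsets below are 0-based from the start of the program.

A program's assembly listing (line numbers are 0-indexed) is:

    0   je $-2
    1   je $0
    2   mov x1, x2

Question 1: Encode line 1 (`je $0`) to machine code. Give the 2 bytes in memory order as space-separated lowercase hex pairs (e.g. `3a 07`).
ec 00

line 1 (je): pack op=0x3b:6|imm=0:10 = 0xec00; big→ ec 00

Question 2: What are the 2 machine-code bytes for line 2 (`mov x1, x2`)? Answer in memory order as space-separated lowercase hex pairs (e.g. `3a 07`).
9c a0

line 2 (mov): pack op=0x27:6|rd=1:3|rs=2:3|pad=0:4 = 0x9ca0; big→ 9c a0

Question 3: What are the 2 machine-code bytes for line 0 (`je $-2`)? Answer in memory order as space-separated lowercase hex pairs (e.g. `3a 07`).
L0: je op=0x3b:6|imm=-2:10 ⇒ 0xeffe ⇒ big ef fe

ef fe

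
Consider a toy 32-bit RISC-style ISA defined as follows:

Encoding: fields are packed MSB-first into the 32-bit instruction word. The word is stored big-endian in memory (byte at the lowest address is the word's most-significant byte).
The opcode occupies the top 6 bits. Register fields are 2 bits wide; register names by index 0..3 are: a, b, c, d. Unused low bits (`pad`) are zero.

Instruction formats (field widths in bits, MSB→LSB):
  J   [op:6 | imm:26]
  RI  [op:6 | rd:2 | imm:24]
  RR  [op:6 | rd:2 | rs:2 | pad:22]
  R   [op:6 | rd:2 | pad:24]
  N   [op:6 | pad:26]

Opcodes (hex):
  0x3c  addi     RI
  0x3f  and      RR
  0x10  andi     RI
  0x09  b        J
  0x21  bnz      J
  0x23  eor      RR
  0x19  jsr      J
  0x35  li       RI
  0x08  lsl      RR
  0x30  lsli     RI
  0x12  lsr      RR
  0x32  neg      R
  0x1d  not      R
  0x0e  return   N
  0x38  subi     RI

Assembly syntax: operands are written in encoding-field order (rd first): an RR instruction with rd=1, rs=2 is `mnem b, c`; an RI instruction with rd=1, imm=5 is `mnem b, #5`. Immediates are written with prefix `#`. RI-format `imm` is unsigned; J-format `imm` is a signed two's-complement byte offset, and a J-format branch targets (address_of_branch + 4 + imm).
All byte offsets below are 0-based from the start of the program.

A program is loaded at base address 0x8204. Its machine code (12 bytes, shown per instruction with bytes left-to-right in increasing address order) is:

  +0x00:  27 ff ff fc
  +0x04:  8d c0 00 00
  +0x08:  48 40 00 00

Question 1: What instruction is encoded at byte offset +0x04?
@+04  big-endian(8d c0 00 00) = 0x8dc00000
  op=0x8dc00000>>26=0x23 ⇒ eor (RR)
  rd: (w>>24)&0x3=0x1 → b
  rs: (w>>22)&0x3=0x3 → d

eor b, d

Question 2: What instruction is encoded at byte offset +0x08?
+0x08: 48 40 00 00 ⇒ word 0x48400000 (big)
  opcode bits[31:26]=0x12: lsr/RR
  rd: (w>>24)&0x3=0x0 → a
  rs: (w>>22)&0x3=0x1 → b

lsr a, b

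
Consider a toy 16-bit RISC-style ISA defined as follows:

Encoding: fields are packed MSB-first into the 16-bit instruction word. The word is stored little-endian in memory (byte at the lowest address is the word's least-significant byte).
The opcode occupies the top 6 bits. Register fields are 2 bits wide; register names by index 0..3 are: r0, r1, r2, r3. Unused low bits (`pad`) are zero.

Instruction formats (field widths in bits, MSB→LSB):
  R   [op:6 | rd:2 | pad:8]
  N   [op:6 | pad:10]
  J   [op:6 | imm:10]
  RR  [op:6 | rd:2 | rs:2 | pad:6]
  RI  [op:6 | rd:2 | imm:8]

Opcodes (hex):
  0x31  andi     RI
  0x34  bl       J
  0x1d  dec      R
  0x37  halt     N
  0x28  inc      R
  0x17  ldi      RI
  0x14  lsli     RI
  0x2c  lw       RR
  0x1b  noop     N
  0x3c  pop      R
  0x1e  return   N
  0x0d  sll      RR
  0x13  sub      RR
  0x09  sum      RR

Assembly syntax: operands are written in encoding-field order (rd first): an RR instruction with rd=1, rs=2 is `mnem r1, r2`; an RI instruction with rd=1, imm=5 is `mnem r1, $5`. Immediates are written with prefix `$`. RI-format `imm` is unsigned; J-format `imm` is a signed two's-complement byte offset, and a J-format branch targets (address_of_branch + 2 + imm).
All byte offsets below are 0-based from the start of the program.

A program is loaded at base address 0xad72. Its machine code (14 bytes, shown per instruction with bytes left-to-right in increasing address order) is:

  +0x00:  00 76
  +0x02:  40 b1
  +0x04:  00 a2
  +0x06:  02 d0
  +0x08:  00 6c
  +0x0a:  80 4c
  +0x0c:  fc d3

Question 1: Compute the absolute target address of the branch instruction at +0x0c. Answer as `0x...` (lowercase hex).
0xad7c

off 0x0c: read fc d3 as little → 0xd3fc
  opcode bits[15:10]=0x34: bl/J
  imm: (w>>0)&0x3ff=0x3fc (s10→-4) → $-4
  target = base 0xad72 + off 0x0c + 2 + imm -4 = 0xad7c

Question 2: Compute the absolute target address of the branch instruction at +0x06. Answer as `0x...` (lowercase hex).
0xad7c

@+06  little-endian(02 d0) = 0xd002
  top 6b → 0x34 → bl [J]
  imm@[9:0]=0x2 ⇒ $2
  target = base 0xad72 + off 0x06 + 2 + imm 2 = 0xad7c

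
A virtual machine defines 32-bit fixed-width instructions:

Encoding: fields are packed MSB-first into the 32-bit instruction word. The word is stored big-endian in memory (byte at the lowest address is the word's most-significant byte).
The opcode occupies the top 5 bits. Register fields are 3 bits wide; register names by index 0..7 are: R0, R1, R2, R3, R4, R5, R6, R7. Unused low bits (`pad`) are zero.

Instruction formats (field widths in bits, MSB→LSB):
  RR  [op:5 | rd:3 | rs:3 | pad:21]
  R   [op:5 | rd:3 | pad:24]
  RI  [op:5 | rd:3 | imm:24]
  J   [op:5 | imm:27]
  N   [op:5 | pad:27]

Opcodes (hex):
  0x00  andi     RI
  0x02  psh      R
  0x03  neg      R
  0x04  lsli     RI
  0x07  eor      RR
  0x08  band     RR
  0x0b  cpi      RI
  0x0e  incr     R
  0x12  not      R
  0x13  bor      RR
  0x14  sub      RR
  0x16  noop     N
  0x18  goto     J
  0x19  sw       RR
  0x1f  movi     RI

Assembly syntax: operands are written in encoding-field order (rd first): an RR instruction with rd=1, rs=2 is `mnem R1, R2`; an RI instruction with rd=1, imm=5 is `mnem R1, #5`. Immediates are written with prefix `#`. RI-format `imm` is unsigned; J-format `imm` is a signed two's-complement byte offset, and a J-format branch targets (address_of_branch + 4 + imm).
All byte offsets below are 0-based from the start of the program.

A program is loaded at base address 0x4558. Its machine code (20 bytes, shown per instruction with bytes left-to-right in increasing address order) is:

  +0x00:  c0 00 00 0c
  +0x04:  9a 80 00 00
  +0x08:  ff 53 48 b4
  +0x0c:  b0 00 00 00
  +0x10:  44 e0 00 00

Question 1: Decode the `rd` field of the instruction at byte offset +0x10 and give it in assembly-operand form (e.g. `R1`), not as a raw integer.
R4

+0x10: 44 e0 00 00 ⇒ word 0x44e00000 (big)
  op=0x44e00000>>27=0x8 ⇒ band (RR)
  rd@[26:24]=0x4 ⇒ R4
  rs@[23:21]=0x7 ⇒ R7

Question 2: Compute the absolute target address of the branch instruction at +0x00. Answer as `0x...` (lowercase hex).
+0x00: c0 00 00 0c ⇒ word 0xc000000c (big)
  top 5b → 0x18 → goto [J]
  imm: (w>>0)&0x7ffffff=0xc → #12
  target = base 0x4558 + off 0x00 + 4 + imm 12 = 0x4568

0x4568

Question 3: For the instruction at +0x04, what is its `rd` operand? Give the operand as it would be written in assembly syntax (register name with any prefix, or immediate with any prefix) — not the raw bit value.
R2

+0x04: 9a 80 00 00 ⇒ word 0x9a800000 (big)
  opcode bits[31:27]=0x13: bor/RR
  rd@[26:24]=0x2 ⇒ R2
  rs@[23:21]=0x4 ⇒ R4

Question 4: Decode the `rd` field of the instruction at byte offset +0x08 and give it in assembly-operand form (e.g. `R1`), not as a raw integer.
+0x08: ff 53 48 b4 ⇒ word 0xff5348b4 (big)
  top 5b → 0x1f → movi [RI]
  [26:24] rd=7 = R7
  [23:0] imm=5458100 = #5458100

R7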